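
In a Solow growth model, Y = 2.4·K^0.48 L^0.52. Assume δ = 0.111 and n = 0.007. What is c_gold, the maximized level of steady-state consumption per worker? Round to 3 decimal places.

c_gold ≈ 10.225

Capital per worker breaks even when investment replaces (n + δ)·k; here n + δ = 0.118.
Maximizing c = f(k) − (n+δ)·k gives f'(k) = n+δ, i.e. 0.48·2.4·k^(0.48−1) = 0.118, so k_gold = (0.48·2.4/0.118)^(1/0.52) ≈ 79.9871.
y_gold = 2.4·79.9871^0.48 ≈ 19.6635.
c_gold = y_gold − (n+δ)·k_gold = 19.6635 − 0.118·79.9871 ≈ 10.2250.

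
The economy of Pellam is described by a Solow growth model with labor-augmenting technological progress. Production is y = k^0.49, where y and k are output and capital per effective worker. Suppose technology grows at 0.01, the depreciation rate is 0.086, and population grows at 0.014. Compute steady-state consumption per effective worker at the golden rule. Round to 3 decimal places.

c_gold ≈ 2.143

Break-even investment rate: n + g + δ = 0.014 + 0.01 + 0.086 = 0.11.
Golden rule sets MPK = n+g+δ: 0.49·k^(0.49−1) = 0.11, so k_gold = (0.49/0.11)^(1/0.51) ≈ 18.7139.
y_gold = 18.7139^0.49 ≈ 4.2011.
c_gold = y_gold − (n+g+δ)·k_gold = 4.2011 − 0.11·18.7139 ≈ 2.1425.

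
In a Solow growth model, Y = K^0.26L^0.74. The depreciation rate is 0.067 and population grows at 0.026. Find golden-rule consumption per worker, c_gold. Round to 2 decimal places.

c_gold ≈ 1.06

The effective depreciation rate is n + δ = 0.026 + 0.067 = 0.093.
Setting f'(k) = n+δ gives 0.26·k^(0.26−1) = 0.093, hence k_gold = (0.26/0.093)^(1/0.74) ≈ 4.0120.
y_gold = 4.0120^0.26 ≈ 1.4351.
c_gold = y_gold − (n+δ)·k_gold = 1.4351 − 0.093·4.0120 ≈ 1.0620.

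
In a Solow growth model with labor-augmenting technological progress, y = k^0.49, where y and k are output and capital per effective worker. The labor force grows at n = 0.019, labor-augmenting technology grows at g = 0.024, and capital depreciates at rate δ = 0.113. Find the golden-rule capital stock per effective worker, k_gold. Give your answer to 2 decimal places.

n + g + δ = 0.019 + 0.024 + 0.113 = 0.156.
Maximizing c = f(k) − (n+g+δ)·k gives f'(k) = n+g+δ, i.e. 0.49·k^(0.49−1) = 0.156, so k_gold = (0.49/0.156)^(1/0.51) ≈ 9.4330.

k_gold ≈ 9.43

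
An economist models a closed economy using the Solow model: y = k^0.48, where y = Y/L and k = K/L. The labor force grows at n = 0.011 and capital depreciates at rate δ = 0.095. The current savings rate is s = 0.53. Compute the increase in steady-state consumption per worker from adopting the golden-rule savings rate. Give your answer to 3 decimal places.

The effective depreciation rate is n + δ = 0.011 + 0.095 = 0.106.
Current steady state (s = 0.53): k* = (0.53/0.106)^(1/0.52) ≈ 22.0888, y* = 22.0888^0.48 ≈ 4.4178, c* = (1−0.53)·4.4178 ≈ 2.0764.
Maximizing c = f(k) − (n+δ)·k gives f'(k) = n+δ, i.e. 0.48·k^(0.48−1) = 0.106, so k_gold = (0.48/0.106)^(1/0.52) ≈ 18.2564.
y_gold = 18.2564^0.48 ≈ 4.0316, c_gold = y_gold − 0.106·k_gold ≈ 2.0964.
Gain: Δc = 2.0964 − 2.0764 ≈ 0.0201.

Δc ≈ 0.020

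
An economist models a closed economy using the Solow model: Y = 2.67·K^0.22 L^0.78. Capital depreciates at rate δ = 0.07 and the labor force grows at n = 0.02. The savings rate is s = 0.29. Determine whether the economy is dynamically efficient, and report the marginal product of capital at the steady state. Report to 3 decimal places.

n + δ = 0.02 + 0.07 = 0.09.
Steady-state k*: s·A·k^0.22 = 0.09·k gives k* = (0.29·2.67/0.09)^(1/0.78) ≈ 15.7867.
MPK = 0.22·2.67·15.7867^(-0.78) ≈ 0.0683.
MPK < n+δ = 0.09, so the economy is dynamically inefficient (over-saving).

dynamically inefficient; MPK ≈ 0.068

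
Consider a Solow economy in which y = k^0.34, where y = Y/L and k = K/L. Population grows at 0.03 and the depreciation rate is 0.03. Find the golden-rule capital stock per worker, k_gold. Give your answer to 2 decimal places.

The effective depreciation rate is n + δ = 0.03 + 0.03 = 0.06.
Golden rule sets MPK = n+δ: 0.34·k^(0.34−1) = 0.06, so k_gold = (0.34/0.06)^(1/0.66) ≈ 13.8486.

k_gold ≈ 13.85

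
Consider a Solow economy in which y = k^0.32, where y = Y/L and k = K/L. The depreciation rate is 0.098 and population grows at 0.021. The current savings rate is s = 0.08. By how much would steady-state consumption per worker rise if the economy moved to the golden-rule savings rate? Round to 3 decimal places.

Δc ≈ 0.320

Break-even investment rate: n + δ = 0.021 + 0.098 = 0.119.
Current steady state (s = 0.08): k* = (0.08/0.119)^(1/0.68) ≈ 0.5577, y* = 0.5577^0.32 ≈ 0.8296, c* = (1−0.08)·0.8296 ≈ 0.7632.
Maximizing c = f(k) − (n+δ)·k gives f'(k) = n+δ, i.e. 0.32·k^(0.32−1) = 0.119, so k_gold = (0.32/0.119)^(1/0.68) ≈ 4.2832.
y_gold = 4.2832^0.32 ≈ 1.5928, c_gold = y_gold − 0.119·k_gold ≈ 1.0831.
Gain: Δc = 1.0831 − 0.7632 ≈ 0.3199.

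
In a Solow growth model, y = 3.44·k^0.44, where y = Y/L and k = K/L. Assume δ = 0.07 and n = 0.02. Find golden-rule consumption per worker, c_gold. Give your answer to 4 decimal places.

The effective depreciation rate is n + δ = 0.02 + 0.07 = 0.09.
Setting f'(k) = n+δ gives 0.44·3.44·k^(0.44−1) = 0.09, hence k_gold = (0.44·3.44/0.09)^(1/0.56) ≈ 154.4801.
y_gold = 3.44·154.4801^0.44 ≈ 31.5982.
c_gold = y_gold − (n+δ)·k_gold = 31.5982 − 0.09·154.4801 ≈ 17.6950.

c_gold ≈ 17.6950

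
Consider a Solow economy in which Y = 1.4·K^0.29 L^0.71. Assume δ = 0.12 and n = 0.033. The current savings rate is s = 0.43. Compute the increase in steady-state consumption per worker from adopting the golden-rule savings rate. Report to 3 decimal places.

Break-even investment rate: n + δ = 0.033 + 0.12 = 0.153.
Current steady state (s = 0.43): k* = (0.43·1.4/0.153)^(1/0.71) ≈ 6.8848, y* = 1.4·6.8848^0.29 ≈ 2.4497, c* = (1−0.43)·2.4497 ≈ 1.3963.
At the golden rule the marginal product of capital equals n+δ: 0.29·1.4·k^(0.29−1) = 0.153. Solving, k_gold = (0.29·1.4/0.153)^(1/0.71) ≈ 3.9532.
y_gold = 1.4·3.9532^0.29 ≈ 2.0857, c_gold = y_gold − 0.153·k_gold ≈ 1.4808.
Gain: Δc = 1.4808 − 1.3963 ≈ 0.0845.

Δc ≈ 0.084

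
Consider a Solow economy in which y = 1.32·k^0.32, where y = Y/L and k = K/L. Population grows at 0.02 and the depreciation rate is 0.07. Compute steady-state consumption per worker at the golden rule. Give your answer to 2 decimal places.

Capital per worker breaks even when investment replaces (n + δ)·k; here n + δ = 0.09.
Golden rule sets MPK = n+δ: 0.32·1.32·k^(0.32−1) = 0.09, so k_gold = (0.32·1.32/0.09)^(1/0.68) ≈ 9.7157.
y_gold = 1.32·9.7157^0.32 ≈ 2.7325.
c_gold = y_gold − (n+δ)·k_gold = 2.7325 − 0.09·9.7157 ≈ 1.8581.

c_gold ≈ 1.86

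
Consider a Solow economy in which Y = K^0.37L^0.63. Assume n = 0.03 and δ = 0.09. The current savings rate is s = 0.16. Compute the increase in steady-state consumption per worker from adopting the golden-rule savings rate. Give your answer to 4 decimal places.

The effective depreciation rate is n + δ = 0.03 + 0.09 = 0.12.
Current steady state (s = 0.16): k* = (0.16/0.12)^(1/0.63) ≈ 1.5788, y* = 1.5788^0.37 ≈ 1.1841, c* = (1−0.16)·1.1841 ≈ 0.9946.
Maximizing c = f(k) − (n+δ)·k gives f'(k) = n+δ, i.e. 0.37·k^(0.37−1) = 0.12, so k_gold = (0.37/0.12)^(1/0.63) ≈ 5.9734.
y_gold = 5.9734^0.37 ≈ 1.9373, c_gold = y_gold − 0.12·k_gold ≈ 1.2205.
Gain: Δc = 1.2205 − 0.9946 ≈ 0.2259.

Δc ≈ 0.2259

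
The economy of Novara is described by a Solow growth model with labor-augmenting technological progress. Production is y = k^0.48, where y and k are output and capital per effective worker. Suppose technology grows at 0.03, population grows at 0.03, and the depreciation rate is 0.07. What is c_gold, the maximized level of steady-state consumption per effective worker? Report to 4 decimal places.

n + g + δ = 0.03 + 0.03 + 0.07 = 0.13.
At the golden rule the marginal product of capital equals n+g+δ: 0.48·k^(0.48−1) = 0.13. Solving, k_gold = (0.48/0.13)^(1/0.52) ≈ 12.3298.
y_gold = 12.3298^0.48 ≈ 3.3393.
c_gold = y_gold − (n+g+δ)·k_gold = 3.3393 − 0.13·12.3298 ≈ 1.7365.

c_gold ≈ 1.7365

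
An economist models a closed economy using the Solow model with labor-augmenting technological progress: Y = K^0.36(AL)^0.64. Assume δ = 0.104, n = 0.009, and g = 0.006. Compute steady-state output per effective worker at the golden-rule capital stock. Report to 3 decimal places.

Break-even investment rate: n + g + δ = 0.009 + 0.006 + 0.104 = 0.119.
At the golden rule the marginal product of capital equals n+g+δ: 0.36·k^(0.36−1) = 0.119. Solving, k_gold = (0.36/0.119)^(1/0.64) ≈ 5.6387.
Output: y_gold = k_gold^0.36 = 5.6387^0.36 ≈ 1.8639.

y_gold ≈ 1.864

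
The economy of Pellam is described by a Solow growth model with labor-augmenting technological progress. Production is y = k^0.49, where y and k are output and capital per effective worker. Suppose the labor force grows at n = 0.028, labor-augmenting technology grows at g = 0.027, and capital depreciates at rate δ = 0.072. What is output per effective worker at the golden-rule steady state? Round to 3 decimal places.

y_gold ≈ 3.659

Capital per effective worker breaks even when investment replaces (n + g + δ)·k; here n + g + δ = 0.127.
Golden rule sets MPK = n+g+δ: 0.49·k^(0.49−1) = 0.127, so k_gold = (0.49/0.127)^(1/0.51) ≈ 14.1185.
Output: y_gold = k_gold^0.49 = 14.1185^0.49 ≈ 3.6593.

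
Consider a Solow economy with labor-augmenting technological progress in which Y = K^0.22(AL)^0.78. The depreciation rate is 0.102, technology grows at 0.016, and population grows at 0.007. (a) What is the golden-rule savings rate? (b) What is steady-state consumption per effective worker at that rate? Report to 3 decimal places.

The effective depreciation rate is n + g + δ = 0.007 + 0.016 + 0.102 = 0.125.
For Cobb-Douglas, s_gold equals capital's share: s_gold = 0.22.
At the golden rule the marginal product of capital equals n+g+δ: 0.22·k^(0.22−1) = 0.125. Solving, k_gold = (0.22/0.125)^(1/0.78) ≈ 2.0642.
y_gold = 2.0642^0.22 ≈ 1.1729; c_gold = (1−0.22)·y_gold ≈ 0.9148.

(a) s_gold = 0.220; (b) c_gold ≈ 0.915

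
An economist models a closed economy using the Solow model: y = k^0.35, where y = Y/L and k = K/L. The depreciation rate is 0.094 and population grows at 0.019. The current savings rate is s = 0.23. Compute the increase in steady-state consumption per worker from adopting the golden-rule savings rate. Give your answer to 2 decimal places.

The effective depreciation rate is n + δ = 0.019 + 0.094 = 0.113.
Current steady state (s = 0.23): k* = (0.23/0.113)^(1/0.65) ≈ 2.9843, y* = 2.9843^0.35 ≈ 1.4662, c* = (1−0.23)·1.4662 ≈ 1.1290.
Golden rule sets MPK = n+δ: 0.35·k^(0.35−1) = 0.113, so k_gold = (0.35/0.113)^(1/0.65) ≈ 5.6934.
y_gold = 5.6934^0.35 ≈ 1.8381, c_gold = y_gold − 0.113·k_gold ≈ 1.1948.
Gain: Δc = 1.1948 − 1.1290 ≈ 0.0658.

Δc ≈ 0.07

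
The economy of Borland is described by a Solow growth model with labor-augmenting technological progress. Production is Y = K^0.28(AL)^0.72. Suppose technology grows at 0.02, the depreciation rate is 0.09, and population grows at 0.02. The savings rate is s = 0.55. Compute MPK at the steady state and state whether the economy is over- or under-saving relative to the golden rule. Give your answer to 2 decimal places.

over-saving; MPK ≈ 0.07

Break-even investment rate: n + g + δ = 0.02 + 0.02 + 0.09 = 0.13.
Steady-state k*: s·k^0.28 = 0.13·k gives k* = (0.55/0.13)^(1/0.72) ≈ 7.4136.
MPK = 0.28·7.4136^(-0.72) ≈ 0.0662.
MPK < n+g+δ = 0.13, so the economy is dynamically inefficient (over-saving).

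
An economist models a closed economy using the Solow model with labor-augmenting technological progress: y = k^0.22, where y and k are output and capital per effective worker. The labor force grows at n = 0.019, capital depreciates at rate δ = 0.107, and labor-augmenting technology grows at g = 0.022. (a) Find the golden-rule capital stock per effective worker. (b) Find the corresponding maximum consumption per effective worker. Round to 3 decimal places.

(a) k_gold ≈ 1.662; (b) c_gold ≈ 0.872

Break-even investment rate: n + g + δ = 0.019 + 0.022 + 0.107 = 0.148.
Maximizing c = f(k) − (n+g+δ)·k gives f'(k) = n+g+δ, i.e. 0.22·k^(0.22−1) = 0.148, so k_gold = (0.22/0.148)^(1/0.78) ≈ 1.6623.
y_gold = 1.6623^0.22 ≈ 1.1183; c_gold = y_gold − 0.148·k_gold ≈ 0.8723.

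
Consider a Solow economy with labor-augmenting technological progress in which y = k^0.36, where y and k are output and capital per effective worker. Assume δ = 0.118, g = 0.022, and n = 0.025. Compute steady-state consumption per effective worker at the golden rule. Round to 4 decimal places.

Break-even investment rate: n + g + δ = 0.025 + 0.022 + 0.118 = 0.165.
Golden rule sets MPK = n+g+δ: 0.36·k^(0.36−1) = 0.165, so k_gold = (0.36/0.165)^(1/0.64) ≈ 3.3838.
y_gold = 3.3838^0.36 ≈ 1.5509.
c_gold = y_gold − (n+g+δ)·k_gold = 1.5509 − 0.165·3.3838 ≈ 0.9926.

c_gold ≈ 0.9926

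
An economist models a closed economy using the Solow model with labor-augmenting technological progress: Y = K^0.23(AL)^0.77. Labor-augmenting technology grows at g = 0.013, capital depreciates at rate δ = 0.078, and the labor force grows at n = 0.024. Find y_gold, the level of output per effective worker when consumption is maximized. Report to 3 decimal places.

y_gold ≈ 1.230

The effective depreciation rate is n + g + δ = 0.024 + 0.013 + 0.078 = 0.115.
Setting f'(k) = n+g+δ gives 0.23·k^(0.23−1) = 0.115, hence k_gold = (0.23/0.115)^(1/0.77) ≈ 2.4601.
Output: y_gold = k_gold^0.23 = 2.4601^0.23 ≈ 1.2300.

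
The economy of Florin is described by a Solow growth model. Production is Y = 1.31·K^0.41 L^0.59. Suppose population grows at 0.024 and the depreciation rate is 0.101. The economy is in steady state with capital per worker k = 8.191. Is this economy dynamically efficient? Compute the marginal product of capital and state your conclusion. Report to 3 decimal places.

dynamically efficient; MPK ≈ 0.155

Break-even investment rate: n + δ = 0.024 + 0.101 = 0.125.
MPK = 0.41·1.31·k^(0.41−1) = 0.41·1.31·8.191^(-0.59) ≈ 0.1553.
MPK > 0.125, so the economy is dynamically efficient (under-saving).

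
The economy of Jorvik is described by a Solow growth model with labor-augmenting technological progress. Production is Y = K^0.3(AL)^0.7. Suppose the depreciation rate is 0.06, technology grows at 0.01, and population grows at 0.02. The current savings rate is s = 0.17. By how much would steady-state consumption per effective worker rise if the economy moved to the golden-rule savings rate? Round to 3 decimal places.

The effective depreciation rate is n + g + δ = 0.02 + 0.01 + 0.06 = 0.09.
Current steady state (s = 0.17): k* = (0.17/0.09)^(1/0.7) ≈ 2.4807, y* = 2.4807^0.3 ≈ 1.3133, c* = (1−0.17)·1.3133 ≈ 1.0901.
Maximizing c = f(k) − (n+g+δ)·k gives f'(k) = n+g+δ, i.e. 0.3·k^(0.3−1) = 0.09, so k_gold = (0.3/0.09)^(1/0.7) ≈ 5.5843.
y_gold = 5.5843^0.3 ≈ 1.6753, c_gold = y_gold − 0.09·k_gold ≈ 1.1727.
Gain: Δc = 1.1727 − 1.0901 ≈ 0.0826.

Δc ≈ 0.083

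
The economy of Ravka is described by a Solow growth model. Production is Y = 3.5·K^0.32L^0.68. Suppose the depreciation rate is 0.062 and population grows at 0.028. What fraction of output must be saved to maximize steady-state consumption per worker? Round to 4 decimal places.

s_gold = 0.3200

n + δ = 0.028 + 0.062 = 0.09.
At the golden rule MPK = n+δ, and in any Cobb-Douglas steady state s = (n+δ)·k/y = MPK·k/y = capital's share 0.32.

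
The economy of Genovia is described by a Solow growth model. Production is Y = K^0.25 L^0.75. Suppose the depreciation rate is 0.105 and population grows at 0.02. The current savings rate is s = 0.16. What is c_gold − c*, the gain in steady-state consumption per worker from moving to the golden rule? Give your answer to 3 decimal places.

The effective depreciation rate is n + δ = 0.02 + 0.105 = 0.125.
Current steady state (s = 0.16): k* = (0.16/0.125)^(1/0.75) ≈ 1.3898, y* = 1.3898^0.25 ≈ 1.0858, c* = (1−0.16)·1.0858 ≈ 0.9120.
Maximizing c = f(k) − (n+δ)·k gives f'(k) = n+δ, i.e. 0.25·k^(0.25−1) = 0.125, so k_gold = (0.25/0.125)^(1/0.75) ≈ 2.5198.
y_gold = 2.5198^0.25 ≈ 1.2599, c_gold = y_gold − 0.125·k_gold ≈ 0.9449.
Gain: Δc = 0.9449 − 0.9120 ≈ 0.0329.

Δc ≈ 0.033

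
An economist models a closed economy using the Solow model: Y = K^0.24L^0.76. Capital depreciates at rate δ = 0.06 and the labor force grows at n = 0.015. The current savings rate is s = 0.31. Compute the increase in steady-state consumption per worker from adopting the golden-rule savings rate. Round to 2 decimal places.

Capital per worker breaks even when investment replaces (n + δ)·k; here n + δ = 0.075.
Current steady state (s = 0.31): k* = (0.31/0.075)^(1/0.76) ≈ 6.4703, y* = 6.4703^0.24 ≈ 1.5654, c* = (1−0.31)·1.5654 ≈ 1.0801.
Setting f'(k) = n+δ gives 0.24·k^(0.24−1) = 0.075, hence k_gold = (0.24/0.075)^(1/0.76) ≈ 4.6203.
y_gold = 4.6203^0.24 ≈ 1.4438, c_gold = y_gold − 0.075·k_gold ≈ 1.0973.
Gain: Δc = 1.0973 − 1.0801 ≈ 0.0172.

Δc ≈ 0.02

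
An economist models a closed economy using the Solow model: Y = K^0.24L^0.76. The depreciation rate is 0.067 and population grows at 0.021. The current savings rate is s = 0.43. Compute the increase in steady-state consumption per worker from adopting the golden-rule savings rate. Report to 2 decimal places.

Δc ≈ 0.10

Break-even investment rate: n + δ = 0.021 + 0.067 = 0.088.
Current steady state (s = 0.43): k* = (0.43/0.088)^(1/0.76) ≈ 8.0642, y* = 8.0642^0.24 ≈ 1.6503, c* = (1−0.43)·1.6503 ≈ 0.9407.
At the golden rule the marginal product of capital equals n+δ: 0.24·k^(0.24−1) = 0.088. Solving, k_gold = (0.24/0.088)^(1/0.76) ≈ 3.7439.
y_gold = 3.7439^0.24 ≈ 1.3728, c_gold = y_gold − 0.088·k_gold ≈ 1.0433.
Gain: Δc = 1.0433 − 0.9407 ≈ 0.1026.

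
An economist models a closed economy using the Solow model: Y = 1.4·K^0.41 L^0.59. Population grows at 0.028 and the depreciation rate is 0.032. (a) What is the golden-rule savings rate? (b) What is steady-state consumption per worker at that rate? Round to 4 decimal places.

Break-even investment rate: n + δ = 0.028 + 0.032 = 0.06.
For Cobb-Douglas, s_gold equals capital's share: s_gold = 0.41.
Setting f'(k) = n+δ gives 0.41·1.4·k^(0.41−1) = 0.06, hence k_gold = (0.41·1.4/0.06)^(1/0.59) ≈ 45.9522.
y_gold = 1.4·45.9522^0.41 ≈ 6.7247; c_gold = (1−0.41)·y_gold ≈ 3.9676.

(a) s_gold = 0.4100; (b) c_gold ≈ 3.9676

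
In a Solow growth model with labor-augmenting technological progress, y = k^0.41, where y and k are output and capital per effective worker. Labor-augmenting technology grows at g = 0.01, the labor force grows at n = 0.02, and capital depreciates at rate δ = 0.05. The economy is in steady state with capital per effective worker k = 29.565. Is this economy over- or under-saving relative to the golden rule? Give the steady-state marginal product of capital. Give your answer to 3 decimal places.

over-saving; MPK ≈ 0.056

Capital per effective worker breaks even when investment replaces (n + g + δ)·k; here n + g + δ = 0.08.
MPK = 0.41·k^(0.41−1) = 0.41·29.565^(-0.59) ≈ 0.0556.
MPK < 0.08, so the economy is dynamically inefficient (over-saving).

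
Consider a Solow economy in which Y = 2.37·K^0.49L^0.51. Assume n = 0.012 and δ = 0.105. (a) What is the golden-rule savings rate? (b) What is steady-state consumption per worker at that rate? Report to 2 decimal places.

n + δ = 0.012 + 0.105 = 0.117.
For Cobb-Douglas, s_gold equals capital's share: s_gold = 0.49.
Maximizing c = f(k) − (n+δ)·k gives f'(k) = n+δ, i.e. 0.49·2.37·k^(0.49−1) = 0.117, so k_gold = (0.49·2.37/0.117)^(1/0.51) ≈ 90.0386.
y_gold = 2.37·90.0386^0.49 ≈ 21.4990; c_gold = (1−0.49)·y_gold ≈ 10.9645.

(a) s_gold = 0.49; (b) c_gold ≈ 10.96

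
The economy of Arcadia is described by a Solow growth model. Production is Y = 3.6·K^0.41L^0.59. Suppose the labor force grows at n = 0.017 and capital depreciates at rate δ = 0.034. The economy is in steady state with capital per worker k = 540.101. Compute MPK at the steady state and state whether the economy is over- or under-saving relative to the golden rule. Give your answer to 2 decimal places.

Capital per worker breaks even when investment replaces (n + δ)·k; here n + δ = 0.051.
MPK = 0.41·3.6·k^(0.41−1) = 0.41·3.6·540.101^(-0.59) ≈ 0.0361.
MPK < 0.051, so the economy is dynamically inefficient (over-saving).

over-saving; MPK ≈ 0.04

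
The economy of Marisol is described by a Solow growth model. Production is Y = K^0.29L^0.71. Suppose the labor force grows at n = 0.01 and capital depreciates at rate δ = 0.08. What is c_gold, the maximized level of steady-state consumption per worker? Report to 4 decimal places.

c_gold ≈ 1.1450

The effective depreciation rate is n + δ = 0.01 + 0.08 = 0.09.
Setting f'(k) = n+δ gives 0.29·k^(0.29−1) = 0.09, hence k_gold = (0.29/0.09)^(1/0.71) ≈ 5.1965.
y_gold = 5.1965^0.29 ≈ 1.6127.
c_gold = y_gold − (n+δ)·k_gold = 1.6127 − 0.09·5.1965 ≈ 1.1450.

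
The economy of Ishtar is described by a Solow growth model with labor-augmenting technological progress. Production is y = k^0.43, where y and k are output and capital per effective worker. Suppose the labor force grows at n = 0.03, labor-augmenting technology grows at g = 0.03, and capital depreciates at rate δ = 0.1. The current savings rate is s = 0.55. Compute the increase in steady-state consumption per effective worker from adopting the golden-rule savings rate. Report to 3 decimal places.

n + g + δ = 0.03 + 0.03 + 0.1 = 0.16.
Current steady state (s = 0.55): k* = (0.55/0.16)^(1/0.57) ≈ 8.7252, y* = 8.7252^0.43 ≈ 2.5382, c* = (1−0.55)·2.5382 ≈ 1.1422.
Maximizing c = f(k) − (n+g+δ)·k gives f'(k) = n+g+δ, i.e. 0.43·k^(0.43−1) = 0.16, so k_gold = (0.43/0.16)^(1/0.57) ≈ 5.6656.
y_gold = 5.6656^0.43 ≈ 2.1081, c_gold = y_gold − 0.16·k_gold ≈ 1.2016.
Gain: Δc = 1.2016 − 1.1422 ≈ 0.0594.

Δc ≈ 0.059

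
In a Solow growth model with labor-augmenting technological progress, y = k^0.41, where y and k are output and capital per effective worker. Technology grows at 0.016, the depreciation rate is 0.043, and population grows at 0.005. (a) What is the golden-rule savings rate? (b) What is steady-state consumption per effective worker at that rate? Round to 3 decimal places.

The effective depreciation rate is n + g + δ = 0.005 + 0.016 + 0.043 = 0.064.
For Cobb-Douglas, s_gold equals capital's share: s_gold = 0.41.
Setting f'(k) = n+g+δ gives 0.41·k^(0.41−1) = 0.064, hence k_gold = (0.41/0.064)^(1/0.59) ≈ 23.2876.
y_gold = 23.2876^0.41 ≈ 3.6351; c_gold = (1−0.41)·y_gold ≈ 2.1447.

(a) s_gold = 0.410; (b) c_gold ≈ 2.145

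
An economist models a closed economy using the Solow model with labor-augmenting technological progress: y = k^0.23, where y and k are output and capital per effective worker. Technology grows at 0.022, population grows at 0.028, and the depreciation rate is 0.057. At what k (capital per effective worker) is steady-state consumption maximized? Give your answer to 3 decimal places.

k_gold ≈ 2.702

Break-even investment rate: n + g + δ = 0.028 + 0.022 + 0.057 = 0.107.
At the golden rule the marginal product of capital equals n+g+δ: 0.23·k^(0.23−1) = 0.107. Solving, k_gold = (0.23/0.107)^(1/0.77) ≈ 2.7016.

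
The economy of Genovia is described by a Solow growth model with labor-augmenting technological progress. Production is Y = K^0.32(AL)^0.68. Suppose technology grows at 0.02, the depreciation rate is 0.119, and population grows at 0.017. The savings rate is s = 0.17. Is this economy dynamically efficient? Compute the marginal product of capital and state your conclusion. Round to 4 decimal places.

Break-even investment rate: n + g + δ = 0.017 + 0.02 + 0.119 = 0.156.
Steady-state k*: s·k^0.32 = 0.156·k gives k* = (0.17/0.156)^(1/0.68) ≈ 1.1347.
MPK = 0.32·1.1347^(-0.68) ≈ 0.2936.
MPK > n+g+δ = 0.156, so the economy is dynamically efficient (under-saving).

dynamically efficient; MPK ≈ 0.2936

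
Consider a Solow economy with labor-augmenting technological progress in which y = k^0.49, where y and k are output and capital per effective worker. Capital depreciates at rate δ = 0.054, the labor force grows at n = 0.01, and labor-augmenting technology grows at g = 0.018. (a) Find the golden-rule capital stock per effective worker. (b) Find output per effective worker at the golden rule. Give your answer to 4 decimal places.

(a) k_gold ≈ 33.2903; (b) y_gold ≈ 5.5710

Break-even investment rate: n + g + δ = 0.01 + 0.018 + 0.054 = 0.082.
Maximizing c = f(k) − (n+g+δ)·k gives f'(k) = n+g+δ, i.e. 0.49·k^(0.49−1) = 0.082, so k_gold = (0.49/0.082)^(1/0.51) ≈ 33.2903.
y_gold = 33.2903^0.49 ≈ 5.5710.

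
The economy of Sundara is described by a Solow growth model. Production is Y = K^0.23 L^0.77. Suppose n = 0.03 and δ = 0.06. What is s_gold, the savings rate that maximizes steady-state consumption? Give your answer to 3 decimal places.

s_gold = 0.230

Break-even investment rate: n + δ = 0.03 + 0.06 = 0.09.
At the golden rule MPK = n+δ, and in any Cobb-Douglas steady state s = (n+δ)·k/y = MPK·k/y = capital's share 0.23.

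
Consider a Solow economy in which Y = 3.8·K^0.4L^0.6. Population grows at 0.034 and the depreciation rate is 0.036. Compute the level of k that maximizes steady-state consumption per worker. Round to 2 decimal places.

Capital per worker breaks even when investment replaces (n + δ)·k; here n + δ = 0.07.
Setting f'(k) = n+δ gives 0.4·3.8·k^(0.4−1) = 0.07, hence k_gold = (0.4·3.8/0.07)^(1/0.6) ≈ 169.0088.

k_gold ≈ 169.01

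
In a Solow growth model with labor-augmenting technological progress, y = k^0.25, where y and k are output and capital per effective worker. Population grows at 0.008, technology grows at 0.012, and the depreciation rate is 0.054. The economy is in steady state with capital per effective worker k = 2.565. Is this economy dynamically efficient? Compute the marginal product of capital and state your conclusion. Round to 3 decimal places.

dynamically efficient; MPK ≈ 0.123

Break-even investment rate: n + g + δ = 0.008 + 0.012 + 0.054 = 0.074.
MPK = 0.25·k^(0.25−1) = 0.25·2.565^(-0.75) ≈ 0.1233.
MPK > 0.074, so the economy is dynamically efficient (under-saving).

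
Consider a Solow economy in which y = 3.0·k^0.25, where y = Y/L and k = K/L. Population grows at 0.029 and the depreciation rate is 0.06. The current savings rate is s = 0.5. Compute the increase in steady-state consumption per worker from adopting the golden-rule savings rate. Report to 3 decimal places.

Δc ≈ 0.733

The effective depreciation rate is n + δ = 0.029 + 0.06 = 0.089.
Current steady state (s = 0.5): k* = (0.5·3.0/0.089)^(1/0.75) ≈ 43.2117, y* = 3.0·43.2117^0.25 ≈ 7.6917, c* = (1−0.5)·7.6917 ≈ 3.8458.
Golden rule sets MPK = n+δ: 0.25·3.0·k^(0.25−1) = 0.089, so k_gold = (0.25·3.0/0.089)^(1/0.75) ≈ 17.1486.
y_gold = 3.0·17.1486^0.25 ≈ 6.1049, c_gold = y_gold − 0.089·k_gold ≈ 4.5787.
Gain: Δc = 4.5787 − 3.8458 ≈ 0.7328.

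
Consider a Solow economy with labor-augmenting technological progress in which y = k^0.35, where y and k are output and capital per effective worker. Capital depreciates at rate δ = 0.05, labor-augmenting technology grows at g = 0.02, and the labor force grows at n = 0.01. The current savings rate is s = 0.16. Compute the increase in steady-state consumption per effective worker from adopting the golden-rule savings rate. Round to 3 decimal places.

n + g + δ = 0.01 + 0.02 + 0.05 = 0.08.
Current steady state (s = 0.16): k* = (0.16/0.08)^(1/0.65) ≈ 2.9048, y* = 2.9048^0.35 ≈ 1.4524, c* = (1−0.16)·1.4524 ≈ 1.2200.
Golden rule sets MPK = n+g+δ: 0.35·k^(0.35−1) = 0.08, so k_gold = (0.35/0.08)^(1/0.65) ≈ 9.6855.
y_gold = 9.6855^0.35 ≈ 2.2138, c_gold = y_gold − 0.08·k_gold ≈ 1.4390.
Gain: Δc = 1.4390 − 1.2200 ≈ 0.2189.

Δc ≈ 0.219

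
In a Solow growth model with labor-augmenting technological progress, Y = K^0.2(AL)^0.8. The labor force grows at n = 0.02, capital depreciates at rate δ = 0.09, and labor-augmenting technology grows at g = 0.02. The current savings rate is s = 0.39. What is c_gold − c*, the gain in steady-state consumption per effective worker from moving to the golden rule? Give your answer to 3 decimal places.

Capital per effective worker breaks even when investment replaces (n + g + δ)·k; here n + g + δ = 0.13.
Current steady state (s = 0.39): k* = (0.39/0.13)^(1/0.8) ≈ 3.9482, y* = 3.9482^0.2 ≈ 1.3161, c* = (1−0.39)·1.3161 ≈ 0.8028.
Golden rule sets MPK = n+g+δ: 0.2·k^(0.2−1) = 0.13, so k_gold = (0.2/0.13)^(1/0.8) ≈ 1.7134.
y_gold = 1.7134^0.2 ≈ 1.1137, c_gold = y_gold − 0.13·k_gold ≈ 0.8910.
Gain: Δc = 0.8910 − 0.8028 ≈ 0.0882.

Δc ≈ 0.088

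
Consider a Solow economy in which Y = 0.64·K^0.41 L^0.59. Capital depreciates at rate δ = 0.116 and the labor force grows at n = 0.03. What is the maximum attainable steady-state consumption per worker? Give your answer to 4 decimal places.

Break-even investment rate: n + δ = 0.03 + 0.116 = 0.146.
Setting f'(k) = n+δ gives 0.41·0.64·k^(0.41−1) = 0.146, hence k_gold = (0.41·0.64/0.146)^(1/0.59) ≈ 2.7011.
y_gold = 0.64·2.7011^0.41 ≈ 0.9619.
c_gold = y_gold − (n+δ)·k_gold = 0.9619 − 0.146·2.7011 ≈ 0.5675.

c_gold ≈ 0.5675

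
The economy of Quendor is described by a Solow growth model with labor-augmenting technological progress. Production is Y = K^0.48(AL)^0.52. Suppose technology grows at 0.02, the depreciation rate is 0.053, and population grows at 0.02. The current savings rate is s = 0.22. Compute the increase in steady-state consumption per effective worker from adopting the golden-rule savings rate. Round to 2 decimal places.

Δc ≈ 0.64

Capital per effective worker breaks even when investment replaces (n + g + δ)·k; here n + g + δ = 0.093.
Current steady state (s = 0.22): k* = (0.22/0.093)^(1/0.52) ≈ 5.2374, y* = 5.2374^0.48 ≈ 2.2140, c* = (1−0.22)·2.2140 ≈ 1.7269.
Setting f'(k) = n+g+δ gives 0.48·k^(0.48−1) = 0.093, hence k_gold = (0.48/0.093)^(1/0.52) ≈ 23.4795.
y_gold = 23.4795^0.48 ≈ 4.5492, c_gold = y_gold − 0.093·k_gold ≈ 2.3656.
Gain: Δc = 2.3656 − 1.7269 ≈ 0.6387.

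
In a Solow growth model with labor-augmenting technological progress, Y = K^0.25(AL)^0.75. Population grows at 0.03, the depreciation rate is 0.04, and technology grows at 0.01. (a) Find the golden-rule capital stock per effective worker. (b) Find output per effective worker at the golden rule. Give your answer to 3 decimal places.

(a) k_gold ≈ 4.569; (b) y_gold ≈ 1.462

Capital per effective worker breaks even when investment replaces (n + g + δ)·k; here n + g + δ = 0.08.
Maximizing c = f(k) − (n+g+δ)·k gives f'(k) = n+g+δ, i.e. 0.25·k^(0.25−1) = 0.08, so k_gold = (0.25/0.08)^(1/0.75) ≈ 4.5688.
y_gold = 4.5688^0.25 ≈ 1.4620.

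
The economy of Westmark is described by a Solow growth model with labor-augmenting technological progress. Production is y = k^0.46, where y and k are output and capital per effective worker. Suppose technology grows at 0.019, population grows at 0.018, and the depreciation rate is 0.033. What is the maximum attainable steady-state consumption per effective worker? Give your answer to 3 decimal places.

Break-even investment rate: n + g + δ = 0.018 + 0.019 + 0.033 = 0.07.
Setting f'(k) = n+g+δ gives 0.46·k^(0.46−1) = 0.07, hence k_gold = (0.46/0.07)^(1/0.54) ≈ 32.6727.
y_gold = 32.6727^0.46 ≈ 4.9719.
c_gold = y_gold − (n+g+δ)·k_gold = 4.9719 − 0.07·32.6727 ≈ 2.6848.

c_gold ≈ 2.685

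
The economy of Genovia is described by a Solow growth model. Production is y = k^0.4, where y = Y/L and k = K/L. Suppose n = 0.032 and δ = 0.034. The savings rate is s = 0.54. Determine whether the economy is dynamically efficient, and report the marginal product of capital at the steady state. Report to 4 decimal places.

dynamically inefficient; MPK ≈ 0.0489

n + δ = 0.032 + 0.034 = 0.066.
Steady-state k*: s·k^0.4 = 0.066·k gives k* = (0.54/0.066)^(1/0.6) ≈ 33.2213.
MPK = 0.4·33.2213^(-0.6) ≈ 0.0489.
MPK < n+δ = 0.066, so the economy is dynamically inefficient (over-saving).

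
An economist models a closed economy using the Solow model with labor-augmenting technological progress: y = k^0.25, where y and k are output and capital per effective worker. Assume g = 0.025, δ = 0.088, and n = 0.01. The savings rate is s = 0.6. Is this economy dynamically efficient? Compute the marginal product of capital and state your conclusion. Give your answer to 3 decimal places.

Capital per effective worker breaks even when investment replaces (n + g + δ)·k; here n + g + δ = 0.123.
Steady-state k*: s·k^0.25 = 0.123·k gives k* = (0.6/0.123)^(1/0.75) ≈ 8.2730.
MPK = 0.25·8.2730^(-0.75) ≈ 0.0513.
MPK < n+g+δ = 0.123, so the economy is dynamically inefficient (over-saving).

dynamically inefficient; MPK ≈ 0.051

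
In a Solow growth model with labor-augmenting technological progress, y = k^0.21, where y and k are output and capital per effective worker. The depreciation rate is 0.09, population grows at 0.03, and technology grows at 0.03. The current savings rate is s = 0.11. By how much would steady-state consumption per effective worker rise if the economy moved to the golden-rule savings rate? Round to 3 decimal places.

n + g + δ = 0.03 + 0.03 + 0.09 = 0.15.
Current steady state (s = 0.11): k* = (0.11/0.15)^(1/0.79) ≈ 0.6753, y* = 0.6753^0.21 ≈ 0.9209, c* = (1−0.11)·0.9209 ≈ 0.8196.
Golden rule sets MPK = n+g+δ: 0.21·k^(0.21−1) = 0.15, so k_gold = (0.21/0.15)^(1/0.79) ≈ 1.5310.
y_gold = 1.5310^0.21 ≈ 1.0936, c_gold = y_gold − 0.15·k_gold ≈ 0.8639.
Gain: Δc = 0.8639 − 0.8196 ≈ 0.0443.

Δc ≈ 0.044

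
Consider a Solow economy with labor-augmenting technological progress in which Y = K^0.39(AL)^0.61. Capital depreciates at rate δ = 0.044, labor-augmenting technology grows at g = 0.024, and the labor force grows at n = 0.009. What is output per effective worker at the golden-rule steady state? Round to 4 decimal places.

y_gold ≈ 2.8214

Break-even investment rate: n + g + δ = 0.009 + 0.024 + 0.044 = 0.077.
Golden rule sets MPK = n+g+δ: 0.39·k^(0.39−1) = 0.077, so k_gold = (0.39/0.077)^(1/0.61) ≈ 14.2902.
Output: y_gold = k_gold^0.39 = 14.2902^0.39 ≈ 2.8214.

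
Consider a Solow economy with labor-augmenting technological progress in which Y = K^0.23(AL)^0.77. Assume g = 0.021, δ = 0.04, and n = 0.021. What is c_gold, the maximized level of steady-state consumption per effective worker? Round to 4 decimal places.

Capital per effective worker breaks even when investment replaces (n + g + δ)·k; here n + g + δ = 0.082.
Setting f'(k) = n+g+δ gives 0.23·k^(0.23−1) = 0.082, hence k_gold = (0.23/0.082)^(1/0.77) ≈ 3.8169.
y_gold = 3.8169^0.23 ≈ 1.3608.
c_gold = y_gold − (n+g+δ)·k_gold = 1.3608 − 0.082·3.8169 ≈ 1.0478.

c_gold ≈ 1.0478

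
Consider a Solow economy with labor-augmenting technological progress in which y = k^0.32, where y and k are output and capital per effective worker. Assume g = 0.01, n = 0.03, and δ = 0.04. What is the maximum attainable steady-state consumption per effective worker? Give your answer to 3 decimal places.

Break-even investment rate: n + g + δ = 0.03 + 0.01 + 0.04 = 0.08.
At the golden rule the marginal product of capital equals n+g+δ: 0.32·k^(0.32−1) = 0.08. Solving, k_gold = (0.32/0.08)^(1/0.68) ≈ 7.6804.
y_gold = 7.6804^0.32 ≈ 1.9201.
c_gold = y_gold − (n+g+δ)·k_gold = 1.9201 − 0.08·7.6804 ≈ 1.3057.

c_gold ≈ 1.306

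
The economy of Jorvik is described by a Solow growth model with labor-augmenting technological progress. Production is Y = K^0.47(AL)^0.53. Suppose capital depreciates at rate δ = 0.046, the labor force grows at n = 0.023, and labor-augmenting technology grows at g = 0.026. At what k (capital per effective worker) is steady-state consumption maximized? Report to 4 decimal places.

Break-even investment rate: n + g + δ = 0.023 + 0.026 + 0.046 = 0.095.
At the golden rule the marginal product of capital equals n+g+δ: 0.47·k^(0.47−1) = 0.095. Solving, k_gold = (0.47/0.095)^(1/0.53) ≈ 20.4240.

k_gold ≈ 20.4240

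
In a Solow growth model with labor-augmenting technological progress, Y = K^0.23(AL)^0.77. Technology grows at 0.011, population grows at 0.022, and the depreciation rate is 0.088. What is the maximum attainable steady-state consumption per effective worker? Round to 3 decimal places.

c_gold ≈ 0.933

Capital per effective worker breaks even when investment replaces (n + g + δ)·k; here n + g + δ = 0.121.
At the golden rule the marginal product of capital equals n+g+δ: 0.23·k^(0.23−1) = 0.121. Solving, k_gold = (0.23/0.121)^(1/0.77) ≈ 2.3028.
y_gold = 2.3028^0.23 ≈ 1.2115.
c_gold = y_gold − (n+g+δ)·k_gold = 1.2115 − 0.121·2.3028 ≈ 0.9328.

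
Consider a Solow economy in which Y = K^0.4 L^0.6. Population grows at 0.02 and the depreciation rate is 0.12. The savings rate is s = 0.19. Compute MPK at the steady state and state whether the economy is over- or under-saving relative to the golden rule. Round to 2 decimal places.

under-saving; MPK ≈ 0.29

Capital per worker breaks even when investment replaces (n + δ)·k; here n + δ = 0.14.
Steady-state k*: s·k^0.4 = 0.14·k gives k* = (0.19/0.14)^(1/0.6) ≈ 1.6636.
MPK = 0.4·1.6636^(-0.6) ≈ 0.2947.
MPK > n+δ = 0.14, so the economy is dynamically efficient (under-saving).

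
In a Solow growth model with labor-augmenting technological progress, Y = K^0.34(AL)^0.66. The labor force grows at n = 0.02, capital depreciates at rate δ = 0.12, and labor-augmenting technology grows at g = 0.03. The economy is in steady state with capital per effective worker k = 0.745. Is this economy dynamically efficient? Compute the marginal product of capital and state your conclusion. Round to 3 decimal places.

n + g + δ = 0.02 + 0.03 + 0.12 = 0.17.
MPK = 0.34·k^(0.34−1) = 0.34·0.745^(-0.66) ≈ 0.4129.
MPK > 0.17, so the economy is dynamically efficient (under-saving).

dynamically efficient; MPK ≈ 0.413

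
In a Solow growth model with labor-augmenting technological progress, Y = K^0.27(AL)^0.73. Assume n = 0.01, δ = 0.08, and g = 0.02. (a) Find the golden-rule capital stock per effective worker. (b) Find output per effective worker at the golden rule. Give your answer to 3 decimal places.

(a) k_gold ≈ 3.421; (b) y_gold ≈ 1.394

Capital per effective worker breaks even when investment replaces (n + g + δ)·k; here n + g + δ = 0.11.
Maximizing c = f(k) − (n+g+δ)·k gives f'(k) = n+g+δ, i.e. 0.27·k^(0.27−1) = 0.11, so k_gold = (0.27/0.11)^(1/0.73) ≈ 3.4214.
y_gold = 3.4214^0.27 ≈ 1.3939.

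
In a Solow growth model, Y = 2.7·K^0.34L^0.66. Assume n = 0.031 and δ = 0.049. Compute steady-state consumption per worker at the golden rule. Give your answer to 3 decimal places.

c_gold ≈ 6.264

n + δ = 0.031 + 0.049 = 0.08.
At the golden rule the marginal product of capital equals n+δ: 0.34·2.7·k^(0.34−1) = 0.08. Solving, k_gold = (0.34·2.7/0.08)^(1/0.66) ≈ 40.3354.
y_gold = 2.7·40.3354^0.34 ≈ 9.4907.
c_gold = y_gold − (n+δ)·k_gold = 9.4907 − 0.08·40.3354 ≈ 6.2638.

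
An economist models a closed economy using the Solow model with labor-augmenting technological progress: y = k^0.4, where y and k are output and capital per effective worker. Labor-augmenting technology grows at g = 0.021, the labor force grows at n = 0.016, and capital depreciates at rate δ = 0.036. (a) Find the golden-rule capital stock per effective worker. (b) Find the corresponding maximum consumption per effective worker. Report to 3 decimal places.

(a) k_gold ≈ 17.031; (b) c_gold ≈ 1.865

n + g + δ = 0.016 + 0.021 + 0.036 = 0.073.
At the golden rule the marginal product of capital equals n+g+δ: 0.4·k^(0.4−1) = 0.073. Solving, k_gold = (0.4/0.073)^(1/0.6) ≈ 17.0305.
y_gold = 17.0305^0.4 ≈ 3.1081; c_gold = y_gold − 0.073·k_gold ≈ 1.8648.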